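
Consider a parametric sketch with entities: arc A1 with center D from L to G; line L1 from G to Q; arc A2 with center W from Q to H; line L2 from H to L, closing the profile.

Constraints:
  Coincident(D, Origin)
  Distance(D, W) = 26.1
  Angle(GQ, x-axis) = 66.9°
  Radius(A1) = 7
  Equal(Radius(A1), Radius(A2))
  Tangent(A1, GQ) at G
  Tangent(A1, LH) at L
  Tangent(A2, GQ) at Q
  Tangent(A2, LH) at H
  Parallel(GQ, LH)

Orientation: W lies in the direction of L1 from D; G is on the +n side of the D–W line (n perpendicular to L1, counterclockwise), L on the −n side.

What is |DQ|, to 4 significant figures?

27.02

The slot axis is L1's direction at 66.9°, so u = (cos 66.9°, sin 66.9°) = (0.3923, 0.9198) and n = (−sin 66.9°, cos 66.9°) = (-0.9198, 0.3923). D is at the origin and W lies 26.1 along u from D, so W = 26.1·u = (10.24, 24.01). Tangency of A1 to both parallel lines with radius 7.0 puts G and L at D ± 7.0·n: G = (-6.439, 2.746), L = (6.439, -2.746). Equal radii place Q and H the same way about W: Q = W + 7.0·n = (3.801, 26.75), H = W − 7.0·n = (16.68, 21.26). Then |DQ| = |Q − D| = 27.02.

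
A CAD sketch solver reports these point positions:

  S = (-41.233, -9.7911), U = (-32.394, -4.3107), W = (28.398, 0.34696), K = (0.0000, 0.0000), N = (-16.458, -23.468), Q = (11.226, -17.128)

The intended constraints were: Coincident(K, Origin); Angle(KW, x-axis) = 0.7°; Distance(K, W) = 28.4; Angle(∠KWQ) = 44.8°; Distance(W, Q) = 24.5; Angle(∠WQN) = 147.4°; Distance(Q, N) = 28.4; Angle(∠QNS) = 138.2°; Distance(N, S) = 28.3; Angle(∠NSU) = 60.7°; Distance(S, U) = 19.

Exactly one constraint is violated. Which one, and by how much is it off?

Distance(S, U) = 19 — off by 8.60.

K = (0.00, 0.00) ✓; KW at 0.7000° ✓; |KW| = 28.40 ✓; ∠KWQ = 44.80° ✓; |WQ| = 24.50 ✓; ∠WQN = 147.4° ✓; |QN| = 28.40 ✓; ∠QNS = 138.2° ✓; |NS| = 28.30 ✓; ∠NSU = 60.70° ✓; |SU| = 10.40 ✗.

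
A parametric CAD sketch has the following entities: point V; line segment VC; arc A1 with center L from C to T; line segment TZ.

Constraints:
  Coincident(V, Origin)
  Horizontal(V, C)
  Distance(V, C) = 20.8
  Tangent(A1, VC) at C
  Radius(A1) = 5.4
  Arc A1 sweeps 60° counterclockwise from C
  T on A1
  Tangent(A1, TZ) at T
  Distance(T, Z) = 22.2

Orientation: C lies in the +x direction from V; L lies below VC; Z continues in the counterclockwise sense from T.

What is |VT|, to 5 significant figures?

16.348

Tangency of A1 to VC means the radius LC is perpendicular to VC, so L = C + (0, -5.4) = (20.800, -5.4000). On A1, C sits at bearing 90° from L; a 60° counterclockwise sweep puts T at bearing 150°, so T = L + 5.4·(cos 150°, sin 150°) = (16.123, -2.7000). Then |VT| = |T − V| = 16.348.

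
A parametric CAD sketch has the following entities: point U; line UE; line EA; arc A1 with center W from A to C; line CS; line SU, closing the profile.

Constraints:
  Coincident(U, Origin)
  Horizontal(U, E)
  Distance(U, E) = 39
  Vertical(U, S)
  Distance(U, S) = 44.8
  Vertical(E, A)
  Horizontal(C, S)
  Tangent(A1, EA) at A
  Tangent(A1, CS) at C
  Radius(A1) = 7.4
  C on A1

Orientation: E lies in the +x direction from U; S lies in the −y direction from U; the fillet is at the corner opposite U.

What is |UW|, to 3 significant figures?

49.0

U is at the origin; UE is horizontal with |UE| = 39.0 and E on the +x side, so E = (39.0, 0.00). US is vertical with |US| = 44.8 and S on the −y side, so S = (0.00, -44.8). The virtual corner opposite U is at (39.0, -44.8). Since A1 is tangent to EA there, WA ⟂ EA and A1 meets CS tangentially, so WC is at right angles to CS, with radius 7.4, so the center W sits 7.4 in from both sides at W = (31.6, -37.4). Then |UW| = |W − U| = 49.0.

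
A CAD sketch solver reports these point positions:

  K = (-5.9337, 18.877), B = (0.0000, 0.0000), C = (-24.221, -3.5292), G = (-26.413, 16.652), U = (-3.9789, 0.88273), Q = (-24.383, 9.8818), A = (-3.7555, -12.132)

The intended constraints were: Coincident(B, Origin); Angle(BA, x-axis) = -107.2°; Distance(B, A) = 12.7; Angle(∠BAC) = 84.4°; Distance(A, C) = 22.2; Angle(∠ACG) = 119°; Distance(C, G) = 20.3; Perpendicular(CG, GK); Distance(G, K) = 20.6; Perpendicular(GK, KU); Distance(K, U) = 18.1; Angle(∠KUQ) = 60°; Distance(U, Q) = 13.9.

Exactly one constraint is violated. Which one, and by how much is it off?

Distance(U, Q) = 13.9 — off by 8.40.

B = (0.00, 0.00) ✓; BA at -107.2° ✓; |BA| = 12.70 ✓; ∠BAC = 84.40° ✓; |AC| = 22.20 ✓; ∠ACG = 119.0° ✓; |CG| = 20.30 ✓; ∠(CG, GK) = 90.00° ✓; |GK| = 20.60 ✓; ∠(GK, KU) = 90.00° ✓; |KU| = 18.10 ✓; ∠KUQ = 60.00° ✓; |UQ| = 22.30 ✗.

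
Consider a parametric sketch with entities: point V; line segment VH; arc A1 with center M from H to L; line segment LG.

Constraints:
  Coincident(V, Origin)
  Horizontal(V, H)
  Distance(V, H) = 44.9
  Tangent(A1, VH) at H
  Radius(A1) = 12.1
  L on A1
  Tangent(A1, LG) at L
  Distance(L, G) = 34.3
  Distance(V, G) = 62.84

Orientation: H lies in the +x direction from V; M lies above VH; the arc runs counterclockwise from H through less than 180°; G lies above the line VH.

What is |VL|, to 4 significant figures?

58.41

V is at the origin; V and H share the same y with |VH| = 44.9 and H on the +x side, so H = (44.90, 0.000). Tangency of A1 to VH means the radius MH is perpendicular to VH, so M = H + (0, 12.1) = (44.90, 12.10). Since ML ⟂ LG (tangency), |MG| = √(12.1² + 34.3²) = 36.37 regardless of where L sits on A1. So G lies on both circle(V, 62.84) and circle(M, 36.37); the above-VH intersection is G = (40.34, 48.18). L is the foot of the tangent from G: L = (55.72, 17.52).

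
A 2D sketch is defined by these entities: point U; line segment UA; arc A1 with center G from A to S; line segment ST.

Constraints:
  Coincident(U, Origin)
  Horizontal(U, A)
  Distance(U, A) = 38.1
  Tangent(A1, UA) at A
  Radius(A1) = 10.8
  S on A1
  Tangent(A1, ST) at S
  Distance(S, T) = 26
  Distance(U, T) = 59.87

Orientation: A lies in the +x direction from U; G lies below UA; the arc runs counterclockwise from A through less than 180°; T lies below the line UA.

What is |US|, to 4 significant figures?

34.71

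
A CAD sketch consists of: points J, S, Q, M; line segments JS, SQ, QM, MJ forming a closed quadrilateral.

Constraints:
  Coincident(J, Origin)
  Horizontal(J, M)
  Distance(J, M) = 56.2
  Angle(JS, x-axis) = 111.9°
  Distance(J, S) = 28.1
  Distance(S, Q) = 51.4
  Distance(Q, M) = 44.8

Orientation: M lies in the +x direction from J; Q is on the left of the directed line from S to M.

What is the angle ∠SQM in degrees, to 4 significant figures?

95.95°

Checks: |SQ| = 51.40 ✓; |QM| = 44.80 ✓.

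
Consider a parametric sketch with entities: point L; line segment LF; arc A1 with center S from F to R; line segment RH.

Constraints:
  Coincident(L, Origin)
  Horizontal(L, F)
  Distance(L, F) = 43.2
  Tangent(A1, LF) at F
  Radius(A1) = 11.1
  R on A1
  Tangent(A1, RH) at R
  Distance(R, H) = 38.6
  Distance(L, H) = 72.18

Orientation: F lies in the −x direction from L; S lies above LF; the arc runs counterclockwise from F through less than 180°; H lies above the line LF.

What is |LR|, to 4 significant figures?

37.21

Checks: L.y = 0.00, F.y = 0.00 ✓; |SF| = 11.10 ✓; |SR| = 11.10 ✓; ∠(SR, RH) = 90.00° ✓; |RH| = 38.60 ✓; |LH| = 72.18 ✓.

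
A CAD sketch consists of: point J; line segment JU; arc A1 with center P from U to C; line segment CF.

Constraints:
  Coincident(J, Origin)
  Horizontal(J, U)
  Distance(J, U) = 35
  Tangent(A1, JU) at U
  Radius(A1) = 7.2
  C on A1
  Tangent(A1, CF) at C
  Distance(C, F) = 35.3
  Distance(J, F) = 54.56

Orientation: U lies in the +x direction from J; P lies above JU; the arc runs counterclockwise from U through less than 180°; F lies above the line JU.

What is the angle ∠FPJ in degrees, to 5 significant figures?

98.983°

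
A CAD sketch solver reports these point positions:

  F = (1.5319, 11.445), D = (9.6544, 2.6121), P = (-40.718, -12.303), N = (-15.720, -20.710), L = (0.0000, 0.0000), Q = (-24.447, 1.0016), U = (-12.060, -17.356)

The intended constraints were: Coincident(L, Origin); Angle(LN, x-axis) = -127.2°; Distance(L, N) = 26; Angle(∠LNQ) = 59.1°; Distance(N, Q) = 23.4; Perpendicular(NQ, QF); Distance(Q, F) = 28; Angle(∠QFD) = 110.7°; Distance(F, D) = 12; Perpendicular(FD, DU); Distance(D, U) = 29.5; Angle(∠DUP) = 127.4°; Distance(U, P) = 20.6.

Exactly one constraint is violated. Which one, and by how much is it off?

Distance(U, P) = 20.6 — off by 8.50.

L = (0.00, 0.00) ✓; LN at -127.2° ✓; |LN| = 26.00 ✓; ∠LNQ = 59.10° ✓; |NQ| = 23.40 ✓; ∠(NQ, QF) = 90.00° ✓; |QF| = 28.00 ✓; ∠QFD = 110.7° ✓; |FD| = 12.00 ✓; ∠(FD, DU) = 90.00° ✓; |DU| = 29.50 ✓; ∠DUP = 127.4° ✓; |UP| = 29.10 ✗.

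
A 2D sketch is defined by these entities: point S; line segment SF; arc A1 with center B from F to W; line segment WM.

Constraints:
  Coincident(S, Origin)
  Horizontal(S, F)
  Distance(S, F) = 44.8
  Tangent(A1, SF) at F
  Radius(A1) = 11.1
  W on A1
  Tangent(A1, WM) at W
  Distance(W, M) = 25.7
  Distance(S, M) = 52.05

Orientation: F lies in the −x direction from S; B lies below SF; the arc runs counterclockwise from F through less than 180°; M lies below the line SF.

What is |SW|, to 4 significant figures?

56.20

S is at the origin; SF is horizontal with |SF| = 44.8 and F on the −x side, so F = (-44.80, 0.000). The tangent condition forces BF to be normal to SF, so B = F + (0, -11.1) = (-44.80, -11.10). Since BW ⟂ WM (tangency), |BM| = √(11.1² + 25.7²) = 27.99 regardless of where W sits on A1. So M lies on both circle(S, 52.05) and circle(B, 27.99); the below-SF intersection is M = (-35.94, -37.65). W is the foot of the tangent from M: W = (-53.07, -18.50).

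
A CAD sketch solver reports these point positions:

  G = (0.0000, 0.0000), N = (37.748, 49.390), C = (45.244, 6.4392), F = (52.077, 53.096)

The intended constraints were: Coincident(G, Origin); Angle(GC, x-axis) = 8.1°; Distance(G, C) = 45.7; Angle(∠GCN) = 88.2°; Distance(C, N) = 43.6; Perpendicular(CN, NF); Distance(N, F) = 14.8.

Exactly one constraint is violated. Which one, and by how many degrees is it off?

Perpendicular(CN, NF) — off by 4.60°.

G = (0.00, 0.00) ✓; GC at 8.100° ✓; |GC| = 45.70 ✓; ∠GCN = 88.20° ✓; |CN| = 43.60 ✓; ∠(CN, NF) = 85.40° ✗; |NF| = 14.80 ✓.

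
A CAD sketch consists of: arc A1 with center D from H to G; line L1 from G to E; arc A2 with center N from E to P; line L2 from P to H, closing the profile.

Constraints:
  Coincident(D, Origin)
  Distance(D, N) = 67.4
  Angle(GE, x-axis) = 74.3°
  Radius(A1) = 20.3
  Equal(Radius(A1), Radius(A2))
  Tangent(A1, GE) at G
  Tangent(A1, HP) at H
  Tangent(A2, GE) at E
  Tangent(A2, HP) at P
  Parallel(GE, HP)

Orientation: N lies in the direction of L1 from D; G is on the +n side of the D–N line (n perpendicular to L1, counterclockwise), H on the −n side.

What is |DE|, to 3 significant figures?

70.4

The slot axis is L1's direction at 74.3°, so u = (cos 74.3°, sin 74.3°) = (0.271, 0.963) and n = (−sin 74.3°, cos 74.3°) = (-0.963, 0.271). D is at the origin and N lies 67.4 along u from D, so N = 67.4·u = (18.2, 64.9). Tangency of A1 to both parallel lines with radius 20.3 puts G and H at D ± 20.3·n: G = (-19.5, 5.49), H = (19.5, -5.49). Equal radii place E and P the same way about N: E = N + 20.3·n = (-1.30, 70.4), P = N − 20.3·n = (37.8, 59.4). Then |DE| = |E − D| = 70.4.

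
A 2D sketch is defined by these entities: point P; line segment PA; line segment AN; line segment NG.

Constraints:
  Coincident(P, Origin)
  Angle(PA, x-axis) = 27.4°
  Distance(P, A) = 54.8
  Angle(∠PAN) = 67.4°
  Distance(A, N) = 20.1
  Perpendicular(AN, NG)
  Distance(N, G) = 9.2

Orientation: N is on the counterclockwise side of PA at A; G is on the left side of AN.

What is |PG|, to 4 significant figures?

41.40

P is at the origin; PA runs at 27.4° with length 54.8, so A = 54.8·(cos 27.4°, sin 27.4°) = (48.65, 25.22). ∠PAN = 67.4°, so AN runs at 27.4° + (180° − 67.4°) = 140.0° from the x-axis; with |AN| = 20.1, N = A + 20.1·(cos 140.0°, sin 140.0°) = (33.25, 38.14). AN ⟂ NG; with |NG| = 9.2 on the left of AN, G = N + 9.2·(-0.6428, -0.7660) = (27.34, 31.09). Then |PG| = |G − P| = 41.40.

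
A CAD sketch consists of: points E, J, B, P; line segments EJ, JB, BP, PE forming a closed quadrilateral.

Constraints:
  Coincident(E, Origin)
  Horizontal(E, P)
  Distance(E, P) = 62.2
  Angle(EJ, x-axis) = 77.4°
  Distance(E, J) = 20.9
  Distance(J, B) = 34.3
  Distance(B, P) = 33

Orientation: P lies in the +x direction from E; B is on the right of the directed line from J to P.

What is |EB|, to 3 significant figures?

29.5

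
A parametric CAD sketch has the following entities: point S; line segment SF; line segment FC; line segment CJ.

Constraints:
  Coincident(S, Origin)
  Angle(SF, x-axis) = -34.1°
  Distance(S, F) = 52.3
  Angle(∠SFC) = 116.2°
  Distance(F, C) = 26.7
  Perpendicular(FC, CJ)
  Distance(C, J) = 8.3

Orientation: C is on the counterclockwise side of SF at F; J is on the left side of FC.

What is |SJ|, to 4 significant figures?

63.02

S is at the origin; SF runs at -34.1° with length 52.3, so F = 52.3·(cos -34.1°, sin -34.1°) = (43.31, -29.32). ∠SFC = 116.2°, so FC runs at -34.1° + (180° − 116.2°) = 29.70° from the x-axis; with |FC| = 26.7, C = F + 26.7·(cos 29.70°, sin 29.70°) = (66.50, -16.09). FC ⟂ CJ; with |CJ| = 8.3 on the left of FC, J = C + 8.3·(-0.4955, 0.8686) = (62.39, -8.883). Then |SJ| = |J − S| = 63.02.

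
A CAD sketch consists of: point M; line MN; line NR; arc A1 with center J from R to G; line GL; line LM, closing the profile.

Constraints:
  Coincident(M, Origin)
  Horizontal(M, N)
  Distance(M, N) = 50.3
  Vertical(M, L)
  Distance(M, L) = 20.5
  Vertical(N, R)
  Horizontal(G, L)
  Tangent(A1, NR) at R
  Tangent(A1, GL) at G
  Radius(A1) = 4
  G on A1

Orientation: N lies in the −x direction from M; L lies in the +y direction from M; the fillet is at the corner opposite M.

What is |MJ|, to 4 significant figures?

49.15

ML is vertical with |ML| = 20.5 and L on the +y side, so L = (0.000, 20.50). The virtual corner opposite M is at (-50.30, 20.50). The tangent condition forces JR to be normal to NR and the tangent condition forces JG to be normal to GL, with radius 4.0, so the center J sits 4.0 in from both sides at J = (-46.30, 16.50). Then |MJ| = |J − M| = 49.15.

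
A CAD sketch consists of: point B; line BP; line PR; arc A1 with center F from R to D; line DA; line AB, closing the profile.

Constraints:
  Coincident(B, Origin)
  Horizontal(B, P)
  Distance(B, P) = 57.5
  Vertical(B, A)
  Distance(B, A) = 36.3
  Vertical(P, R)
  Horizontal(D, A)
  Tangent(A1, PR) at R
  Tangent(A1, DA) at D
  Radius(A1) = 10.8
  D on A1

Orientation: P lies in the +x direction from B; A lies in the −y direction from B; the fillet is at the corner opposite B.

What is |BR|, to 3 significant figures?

62.9

B is at the origin; B and P share the same y with |BP| = 57.5 and P on the +x side, so P = (57.5, 0.00). B and A share the same x with |BA| = 36.3 and A on the −y side, so A = (0.00, -36.3). The virtual corner opposite B is at (57.5, -36.3). The tangent condition forces FR to be normal to PR and since A1 is tangent to DA there, FD ⟂ DA, with radius 10.8, so the center F sits 10.8 in from both sides at F = (46.7, -25.5). That places the tangent points at R = (57.5, -25.5) on PR and D = (46.7, -36.3) on DA. Then |BR| = |R − B| = 62.9.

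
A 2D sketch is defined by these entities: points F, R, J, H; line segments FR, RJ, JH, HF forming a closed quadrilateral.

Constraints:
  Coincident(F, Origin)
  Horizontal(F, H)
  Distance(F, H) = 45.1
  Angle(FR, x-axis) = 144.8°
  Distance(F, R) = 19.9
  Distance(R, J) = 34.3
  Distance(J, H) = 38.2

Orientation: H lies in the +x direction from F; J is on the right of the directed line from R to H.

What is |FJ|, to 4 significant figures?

14.84

Checks: |RJ| = 34.30 ✓; |JH| = 38.20 ✓.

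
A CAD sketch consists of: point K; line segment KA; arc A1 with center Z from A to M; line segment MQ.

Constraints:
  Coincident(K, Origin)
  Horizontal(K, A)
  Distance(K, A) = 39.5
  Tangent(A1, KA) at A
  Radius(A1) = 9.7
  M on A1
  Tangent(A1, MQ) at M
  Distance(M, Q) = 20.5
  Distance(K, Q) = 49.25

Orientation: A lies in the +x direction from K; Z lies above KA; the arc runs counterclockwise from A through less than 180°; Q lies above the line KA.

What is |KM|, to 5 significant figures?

50.017

Checks: |ZM| = 9.700 ✓; ∠(ZM, MQ) = 90.00° ✓; |MQ| = 20.50 ✓; |KQ| = 49.25 ✓.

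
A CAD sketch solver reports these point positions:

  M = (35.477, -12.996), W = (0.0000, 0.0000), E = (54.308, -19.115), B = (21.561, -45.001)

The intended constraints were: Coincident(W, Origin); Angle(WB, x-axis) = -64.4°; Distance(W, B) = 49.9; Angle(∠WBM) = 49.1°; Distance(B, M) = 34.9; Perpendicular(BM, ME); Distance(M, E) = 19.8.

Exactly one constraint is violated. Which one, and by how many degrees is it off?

Perpendicular(BM, ME) — off by 5.50°.

W = (0.00, 0.00) ✓; WB at -64.40° ✓; |WB| = 49.90 ✓; ∠WBM = 49.10° ✓; |BM| = 34.90 ✓; ∠(BM, ME) = 84.50° ✗; |ME| = 19.80 ✓.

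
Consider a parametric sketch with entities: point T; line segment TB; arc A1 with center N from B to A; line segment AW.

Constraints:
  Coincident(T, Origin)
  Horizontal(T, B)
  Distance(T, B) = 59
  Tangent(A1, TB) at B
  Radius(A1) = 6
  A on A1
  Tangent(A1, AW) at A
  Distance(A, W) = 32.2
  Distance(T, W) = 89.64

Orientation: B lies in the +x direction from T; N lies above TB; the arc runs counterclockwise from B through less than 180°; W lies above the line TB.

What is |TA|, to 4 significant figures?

63.18

T is at the origin; TB is horizontal with |TB| = 59.0 and B on the +x side, so B = (59.00, 0.000). Tangency of A1 to TB means the radius NB is perpendicular to TB, so N = B + (0, 6) = (59.00, 6.000). Since NA ⟂ AW (tangency), |NW| = √(6.0² + 32.2²) = 32.75 regardless of where A sits on A1. So W lies on both circle(T, 89.64) and circle(N, 32.75); the above-TB intersection is W = (86.37, 23.99). A is the foot of the tangent from W: A = (63.16, 1.675).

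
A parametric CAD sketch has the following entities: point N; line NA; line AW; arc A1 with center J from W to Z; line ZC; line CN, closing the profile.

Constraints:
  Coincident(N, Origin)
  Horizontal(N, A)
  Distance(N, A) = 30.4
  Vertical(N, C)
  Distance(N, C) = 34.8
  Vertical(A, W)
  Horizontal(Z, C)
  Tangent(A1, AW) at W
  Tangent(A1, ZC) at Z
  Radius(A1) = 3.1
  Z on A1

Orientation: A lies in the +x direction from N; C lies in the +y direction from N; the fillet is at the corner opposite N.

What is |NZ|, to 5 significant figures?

44.230

N is at the origin; NA is horizontal with |NA| = 30.4 and A on the +x side, so A = (30.400, 0.0000). NC is vertical with |NC| = 34.8 and C on the +y side, so C = (0.0000, 34.800). The virtual corner opposite N is at (30.400, 34.800). A1 meets AW tangentially, so JW is at right angles to AW and tangency of A1 to ZC means the radius JZ is perpendicular to ZC, with radius 3.1, so the center J sits 3.1 in from both sides at J = (27.300, 31.700). That places the tangent points at W = (30.400, 31.700) on AW and Z = (27.300, 34.800) on ZC. Then |NZ| = |Z − N| = 44.230.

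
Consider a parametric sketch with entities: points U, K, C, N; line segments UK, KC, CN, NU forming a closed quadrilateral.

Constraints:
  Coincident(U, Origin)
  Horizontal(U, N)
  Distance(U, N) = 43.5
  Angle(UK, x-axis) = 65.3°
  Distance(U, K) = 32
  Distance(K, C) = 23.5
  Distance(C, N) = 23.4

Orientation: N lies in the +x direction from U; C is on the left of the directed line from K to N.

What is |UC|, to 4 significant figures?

42.08

Checks: U = (0.00, 0.00) ✓; |KC| = 23.50 ✓; |CN| = 23.40 ✓.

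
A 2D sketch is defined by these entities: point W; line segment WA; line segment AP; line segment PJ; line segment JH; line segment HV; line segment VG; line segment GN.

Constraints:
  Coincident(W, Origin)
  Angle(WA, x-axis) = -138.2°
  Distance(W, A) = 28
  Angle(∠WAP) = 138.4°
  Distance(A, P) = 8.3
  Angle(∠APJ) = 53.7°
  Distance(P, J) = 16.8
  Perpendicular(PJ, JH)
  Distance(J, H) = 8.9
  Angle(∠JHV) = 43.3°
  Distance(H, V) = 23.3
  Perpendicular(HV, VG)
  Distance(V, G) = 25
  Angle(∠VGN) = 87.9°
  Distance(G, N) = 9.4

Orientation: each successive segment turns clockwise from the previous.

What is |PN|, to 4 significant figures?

31.05

HV ⟂ VG, so VG runs at 97.20°; with |VG| = 25.0, G = (-38.33, 11.52). ∠VGN = 87.9° gives GN at 5.100° from the x-axis; with |GN| = 9.4, N = (-28.97, 12.36). Then |PN| = |N − P| = 31.05.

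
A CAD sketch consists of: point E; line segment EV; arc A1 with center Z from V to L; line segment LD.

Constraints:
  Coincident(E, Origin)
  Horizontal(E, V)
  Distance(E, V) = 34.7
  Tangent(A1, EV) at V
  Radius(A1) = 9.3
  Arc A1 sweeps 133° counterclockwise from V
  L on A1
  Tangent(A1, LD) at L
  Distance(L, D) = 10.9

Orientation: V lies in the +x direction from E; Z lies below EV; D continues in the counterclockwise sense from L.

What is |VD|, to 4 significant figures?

23.62

E is at the origin; E and V share the same y with |EV| = 34.7 and V on the +x side, so V = (34.70, 0.000). A1 meets EV tangentially, so ZV is at right angles to EV, so Z = V + (0, -9.3) = (34.70, -9.300). On A1, V sits at bearing 90° from Z; a 133° counterclockwise sweep puts L at bearing 223°, so L = Z + 9.3·(cos 223°, sin 223°) = (27.90, -15.64). Since A1 is tangent to LD there, ZL ⟂ LD, so LD runs along (−sin 223°, cos 223°); with |LD| = 10.9, D = (35.33, -23.61). Then |VD| = |D − V| = 23.62.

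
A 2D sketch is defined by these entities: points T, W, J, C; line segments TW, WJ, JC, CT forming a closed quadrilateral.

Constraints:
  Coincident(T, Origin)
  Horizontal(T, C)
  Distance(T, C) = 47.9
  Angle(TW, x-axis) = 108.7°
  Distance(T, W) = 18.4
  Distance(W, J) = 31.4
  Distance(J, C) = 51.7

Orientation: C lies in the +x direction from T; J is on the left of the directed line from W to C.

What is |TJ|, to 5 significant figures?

43.243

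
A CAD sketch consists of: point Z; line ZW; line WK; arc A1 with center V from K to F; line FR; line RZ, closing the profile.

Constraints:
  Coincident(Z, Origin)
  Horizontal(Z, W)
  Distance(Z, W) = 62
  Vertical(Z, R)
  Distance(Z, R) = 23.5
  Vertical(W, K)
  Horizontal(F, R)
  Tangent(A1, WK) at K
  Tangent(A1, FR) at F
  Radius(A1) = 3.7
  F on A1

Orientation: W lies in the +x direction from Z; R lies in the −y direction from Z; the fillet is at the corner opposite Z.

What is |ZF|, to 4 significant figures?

62.86

Z is at the origin; Z and W share the same y with |ZW| = 62.0 and W on the +x side, so W = (62.00, 0.000). ZR is vertical with |ZR| = 23.5 and R on the −y side, so R = (0.000, -23.50). The virtual corner opposite Z is at (62.00, -23.50). Tangency of A1 to WK means the radius VK is perpendicular to WK and tangency of A1 to FR means the radius VF is perpendicular to FR, with radius 3.7, so the center V sits 3.7 in from both sides at V = (58.30, -19.80). That places the tangent points at K = (62.00, -19.80) on WK and F = (58.30, -23.50) on FR. Then |ZF| = |F − Z| = 62.86.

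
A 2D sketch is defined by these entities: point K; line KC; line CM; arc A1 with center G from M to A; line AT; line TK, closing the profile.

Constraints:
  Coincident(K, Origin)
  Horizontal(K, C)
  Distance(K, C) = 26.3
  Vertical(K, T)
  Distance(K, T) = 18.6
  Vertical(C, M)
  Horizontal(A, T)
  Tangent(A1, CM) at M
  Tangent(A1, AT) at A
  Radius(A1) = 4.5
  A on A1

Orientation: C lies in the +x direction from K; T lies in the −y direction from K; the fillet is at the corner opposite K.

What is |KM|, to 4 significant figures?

29.84

K is at the origin; K and C share the same y with |KC| = 26.3 and C on the +x side, so C = (26.30, 0.000). KT is vertical with |KT| = 18.6 and T on the −y side, so T = (0.000, -18.60). The virtual corner opposite K is at (26.30, -18.60). Tangency of A1 to CM means the radius GM is perpendicular to CM and since A1 is tangent to AT there, GA ⟂ AT, with radius 4.5, so the center G sits 4.5 in from both sides at G = (21.80, -14.10). That places the tangent points at M = (26.30, -14.10) on CM and A = (21.80, -18.60) on AT. Then |KM| = |M − K| = 29.84.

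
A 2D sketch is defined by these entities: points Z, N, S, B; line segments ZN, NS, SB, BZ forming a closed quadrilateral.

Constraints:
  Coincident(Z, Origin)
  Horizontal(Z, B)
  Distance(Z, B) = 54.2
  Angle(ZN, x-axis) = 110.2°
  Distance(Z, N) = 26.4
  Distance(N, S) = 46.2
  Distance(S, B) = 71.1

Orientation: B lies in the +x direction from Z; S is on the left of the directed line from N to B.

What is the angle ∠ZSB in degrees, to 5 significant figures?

46.829°

Z is at the origin; ZB is horizontal with |ZB| = 54.2 and B in +x, so B = (54.2, 0). ZN runs at 110.2° with |ZN| = 26.4, so N = (-9.1159, 24.776). S is determined by |NS| = 46.2 and |SB| = 71.1 together: it lies at the intersection of circle(N, 46.2) and circle(B, 71.1). With |NB| = 67.991, the foot of the radical line on NB is 12.516 from N and the perpendicular offset is √(46.2² − 12.516²) = 44.472. Taking the left-of-NB solution: S = (18.746, 61.630).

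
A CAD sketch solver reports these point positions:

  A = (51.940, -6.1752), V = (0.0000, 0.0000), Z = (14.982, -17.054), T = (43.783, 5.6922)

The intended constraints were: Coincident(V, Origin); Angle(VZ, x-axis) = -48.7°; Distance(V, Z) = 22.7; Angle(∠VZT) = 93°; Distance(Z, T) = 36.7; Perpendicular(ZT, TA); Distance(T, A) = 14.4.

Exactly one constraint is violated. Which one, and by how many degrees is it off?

Perpendicular(ZT, TA) — off by 3.80°.

V = (0.00, 0.00) ✓; VZ at -48.70° ✓; |VZ| = 22.70 ✓; ∠VZT = 93.00° ✓; |ZT| = 36.70 ✓; ∠(ZT, TA) = 93.80° ✗; |TA| = 14.40 ✓.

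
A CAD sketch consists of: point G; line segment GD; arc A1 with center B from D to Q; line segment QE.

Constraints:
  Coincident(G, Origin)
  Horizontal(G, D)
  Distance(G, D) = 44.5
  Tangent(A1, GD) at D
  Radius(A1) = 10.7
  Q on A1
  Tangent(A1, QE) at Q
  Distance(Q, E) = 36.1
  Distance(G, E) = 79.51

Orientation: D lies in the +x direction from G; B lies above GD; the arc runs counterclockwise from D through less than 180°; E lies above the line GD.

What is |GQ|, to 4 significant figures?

54.59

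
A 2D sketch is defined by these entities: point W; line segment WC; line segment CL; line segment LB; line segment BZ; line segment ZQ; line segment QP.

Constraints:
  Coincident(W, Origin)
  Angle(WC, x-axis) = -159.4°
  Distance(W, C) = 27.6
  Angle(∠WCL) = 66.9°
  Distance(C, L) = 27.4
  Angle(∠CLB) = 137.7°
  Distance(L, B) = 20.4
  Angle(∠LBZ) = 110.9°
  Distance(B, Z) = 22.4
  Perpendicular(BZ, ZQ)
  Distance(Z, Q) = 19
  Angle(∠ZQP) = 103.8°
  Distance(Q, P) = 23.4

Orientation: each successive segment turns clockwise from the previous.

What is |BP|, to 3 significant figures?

24.6

The perpendicularity gives ZQ at right angles to BZ, so ZQ runs at -114°; with |ZQ| = 19.0, Q = (2.52, 5.69). ∠ZQP = 103.8° gives QP at 170° from the x-axis; with |QP| = 23.4, P = (-20.5, 9.80). Then |BP| = |P − B| = 24.6.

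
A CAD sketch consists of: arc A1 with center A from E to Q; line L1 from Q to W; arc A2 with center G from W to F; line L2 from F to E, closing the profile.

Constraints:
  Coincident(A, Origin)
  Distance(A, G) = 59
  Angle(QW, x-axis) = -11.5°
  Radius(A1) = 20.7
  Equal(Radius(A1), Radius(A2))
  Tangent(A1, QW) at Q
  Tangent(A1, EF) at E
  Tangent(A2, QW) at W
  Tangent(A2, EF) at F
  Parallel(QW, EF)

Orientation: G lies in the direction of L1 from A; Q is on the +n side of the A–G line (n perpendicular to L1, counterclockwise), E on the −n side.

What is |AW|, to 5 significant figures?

62.526

The slot axis is L1's direction at -11.5°, so u = (cos -11.5°, sin -11.5°) = (0.97992, -0.19937) and n = (−sin -11.5°, cos -11.5°) = (0.19937, 0.97992). A is at the origin and G lies 59.0 along u from A, so G = 59.0·u = (57.816, -11.763). Tangency of A1 to both parallel lines with radius 20.7 puts Q and E at A ± 20.7·n: Q = (4.1269, 20.284), E = (-4.1269, -20.284). Equal radii place W and F the same way about G: W = G + 20.7·n = (61.942, 8.5217), F = G − 20.7·n = (53.689, -32.047). Then |AW| = |W − A| = 62.526.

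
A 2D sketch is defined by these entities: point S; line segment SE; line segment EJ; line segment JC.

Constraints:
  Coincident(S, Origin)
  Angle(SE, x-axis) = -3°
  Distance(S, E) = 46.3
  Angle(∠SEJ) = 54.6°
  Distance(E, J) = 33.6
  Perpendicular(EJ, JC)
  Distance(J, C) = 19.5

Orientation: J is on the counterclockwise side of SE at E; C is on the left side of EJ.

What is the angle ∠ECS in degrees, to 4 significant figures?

99.74°

S is at the origin; SE runs at -3.0° with length 46.3, so E = 46.3·(cos -3.0°, sin -3.0°) = (46.24, -2.423). ∠SEJ = 54.6°, so EJ runs at -3.0° + (180° − 54.6°) = 122.4° from the x-axis; with |EJ| = 33.6, J = E + 33.6·(cos 122.4°, sin 122.4°) = (28.23, 25.95). EJ ⟂ JC; with |JC| = 19.5 on the left of EJ, C = J + 19.5·(-0.8443, -0.5358) = (11.77, 15.50). Then cos ∠ECS = CE·CS / (|CE||CS|), giving 99.74°.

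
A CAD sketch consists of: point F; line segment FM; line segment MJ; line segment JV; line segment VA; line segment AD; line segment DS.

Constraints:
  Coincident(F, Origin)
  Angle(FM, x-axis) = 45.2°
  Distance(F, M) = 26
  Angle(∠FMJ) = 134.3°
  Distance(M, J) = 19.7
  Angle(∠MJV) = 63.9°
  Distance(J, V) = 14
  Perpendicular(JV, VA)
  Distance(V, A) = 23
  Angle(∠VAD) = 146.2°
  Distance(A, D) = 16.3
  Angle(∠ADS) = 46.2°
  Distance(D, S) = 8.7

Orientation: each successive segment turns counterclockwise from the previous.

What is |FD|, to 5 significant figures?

30.392

F is at the origin; FM runs at 45.2° with length 26.0, so M = (18.320, 18.449). ∠FMJ = 134.3° gives MJ at 90.900° from the x-axis; with |MJ| = 19.7, J = (18.011, 38.146). ∠MJV = 63.9° gives JV at -153.00° from the x-axis; with |JV| = 14.0, V = (5.5370, 31.791). The perpendicularity gives VA at right angles to JV, so VA runs at -63.000°; with |VA| = 23.0, A = (15.979, 11.297). ∠VAD = 146.2° gives AD at -29.200° from the x-axis; with |AD| = 16.3, D = (30.207, 3.3453). Then |FD| = |D − F| = 30.392.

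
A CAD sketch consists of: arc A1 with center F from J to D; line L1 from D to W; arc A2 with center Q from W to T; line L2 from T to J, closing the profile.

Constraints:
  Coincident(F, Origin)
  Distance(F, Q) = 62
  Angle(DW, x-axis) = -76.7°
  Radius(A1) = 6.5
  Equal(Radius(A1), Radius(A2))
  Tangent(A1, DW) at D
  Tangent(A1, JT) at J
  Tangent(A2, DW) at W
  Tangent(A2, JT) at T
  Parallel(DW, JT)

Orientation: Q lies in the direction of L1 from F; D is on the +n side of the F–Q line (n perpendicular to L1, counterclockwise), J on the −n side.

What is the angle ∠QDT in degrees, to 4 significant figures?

5.857°

The slot axis is L1's direction at -76.7°, so u = (cos -76.7°, sin -76.7°) = (0.2300, -0.9732) and n = (−sin -76.7°, cos -76.7°) = (0.9732, 0.2300). F is at the origin and Q lies 62.0 along u from F, so Q = 62.0·u = (14.26, -60.34). Tangency of A1 to both parallel lines with radius 6.5 puts D and J at F ± 6.5·n: D = (6.326, 1.495), J = (-6.326, -1.495). Equal radii place W and T the same way about Q: W = Q + 6.5·n = (20.59, -58.84), T = Q − 6.5·n = (7.937, -61.83). Then cos ∠QDT = DQ·DT / (|DQ||DT|), giving 5.857°.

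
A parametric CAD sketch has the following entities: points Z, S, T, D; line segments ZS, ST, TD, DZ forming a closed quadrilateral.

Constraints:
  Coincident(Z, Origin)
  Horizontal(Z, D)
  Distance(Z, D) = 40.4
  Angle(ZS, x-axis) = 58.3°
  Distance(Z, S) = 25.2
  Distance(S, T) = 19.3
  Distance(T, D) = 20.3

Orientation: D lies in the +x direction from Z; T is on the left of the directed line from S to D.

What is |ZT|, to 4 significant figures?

37.32

Checks: |ST| = 19.30 ✓; |TD| = 20.30 ✓.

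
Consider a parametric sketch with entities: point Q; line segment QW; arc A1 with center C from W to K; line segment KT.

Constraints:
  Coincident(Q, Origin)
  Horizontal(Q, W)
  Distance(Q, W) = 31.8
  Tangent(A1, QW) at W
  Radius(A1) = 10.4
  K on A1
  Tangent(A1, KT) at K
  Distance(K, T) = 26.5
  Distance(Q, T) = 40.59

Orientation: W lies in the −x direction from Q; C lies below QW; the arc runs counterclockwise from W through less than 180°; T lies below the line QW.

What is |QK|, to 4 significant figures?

42.78

Checks: ∠(CW, WQ) = 90.00° ✓; |CK| = 10.40 ✓; ∠(CK, KT) = 90.00° ✓; |KT| = 26.50 ✓; |QT| = 40.59 ✓.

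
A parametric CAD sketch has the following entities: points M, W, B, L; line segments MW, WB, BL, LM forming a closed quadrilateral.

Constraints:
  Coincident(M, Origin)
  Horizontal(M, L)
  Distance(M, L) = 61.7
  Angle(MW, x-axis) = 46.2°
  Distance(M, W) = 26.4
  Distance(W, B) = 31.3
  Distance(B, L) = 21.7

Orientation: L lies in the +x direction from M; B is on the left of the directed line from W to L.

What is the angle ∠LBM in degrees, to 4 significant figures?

104.1°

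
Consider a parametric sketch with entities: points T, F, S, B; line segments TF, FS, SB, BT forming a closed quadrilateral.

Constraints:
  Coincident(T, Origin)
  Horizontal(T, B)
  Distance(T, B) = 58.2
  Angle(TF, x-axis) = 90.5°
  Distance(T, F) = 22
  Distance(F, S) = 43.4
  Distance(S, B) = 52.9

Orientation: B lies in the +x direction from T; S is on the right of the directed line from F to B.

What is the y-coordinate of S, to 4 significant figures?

-20.34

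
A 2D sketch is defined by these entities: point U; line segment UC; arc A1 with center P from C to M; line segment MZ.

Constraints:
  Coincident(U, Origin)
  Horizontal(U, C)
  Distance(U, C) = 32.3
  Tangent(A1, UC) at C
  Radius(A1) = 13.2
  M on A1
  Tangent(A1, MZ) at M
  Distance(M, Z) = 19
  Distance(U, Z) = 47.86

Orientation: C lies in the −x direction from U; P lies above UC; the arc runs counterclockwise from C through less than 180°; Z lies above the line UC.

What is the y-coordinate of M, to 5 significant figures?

20.199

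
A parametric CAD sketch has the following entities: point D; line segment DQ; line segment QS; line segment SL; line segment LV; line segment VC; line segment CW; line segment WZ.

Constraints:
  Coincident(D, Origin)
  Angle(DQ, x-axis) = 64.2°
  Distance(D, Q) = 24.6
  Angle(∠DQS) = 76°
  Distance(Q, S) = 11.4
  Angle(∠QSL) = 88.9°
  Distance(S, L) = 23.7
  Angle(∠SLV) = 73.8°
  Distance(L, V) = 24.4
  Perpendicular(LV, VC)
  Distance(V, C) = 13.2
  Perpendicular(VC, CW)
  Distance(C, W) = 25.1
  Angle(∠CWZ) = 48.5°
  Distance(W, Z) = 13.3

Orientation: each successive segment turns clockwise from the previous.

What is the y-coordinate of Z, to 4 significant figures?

5.508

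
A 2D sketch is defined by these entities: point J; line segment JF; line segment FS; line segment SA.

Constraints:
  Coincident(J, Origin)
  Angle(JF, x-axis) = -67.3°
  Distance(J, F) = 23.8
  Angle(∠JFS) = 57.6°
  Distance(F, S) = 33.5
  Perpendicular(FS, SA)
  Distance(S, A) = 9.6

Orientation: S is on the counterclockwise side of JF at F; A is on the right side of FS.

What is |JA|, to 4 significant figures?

36.22

J is at the origin; JF runs at -67.3° with length 23.8, so F = 23.8·(cos -67.3°, sin -67.3°) = (9.185, -21.96). ∠JFS = 57.6°, so FS runs at -67.3° + (180° − 57.6°) = 55.10° from the x-axis; with |FS| = 33.5, S = F + 33.5·(cos 55.10°, sin 55.10°) = (28.35, 5.519). FS is perpendicular to SA; with |SA| = 9.6 on the right of FS, A = S + 9.6·(0.8202, -0.5721) = (36.22, 0.02608). Then |JA| = |A − J| = 36.22.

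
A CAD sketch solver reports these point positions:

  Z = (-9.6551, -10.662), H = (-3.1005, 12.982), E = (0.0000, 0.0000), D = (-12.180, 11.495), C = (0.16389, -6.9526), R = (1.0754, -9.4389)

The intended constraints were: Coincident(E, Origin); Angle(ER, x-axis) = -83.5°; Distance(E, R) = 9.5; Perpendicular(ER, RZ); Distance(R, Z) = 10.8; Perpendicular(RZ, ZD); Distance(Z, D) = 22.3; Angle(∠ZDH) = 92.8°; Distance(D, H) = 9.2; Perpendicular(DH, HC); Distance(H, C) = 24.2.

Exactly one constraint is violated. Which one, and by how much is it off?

Distance(H, C) = 24.2 — off by 4.00.

E = (0.00, 0.00) ✓; ER at -83.50° ✓; |ER| = 9.500 ✓; ∠(ER, RZ) = 90.00° ✓; |RZ| = 10.80 ✓; ∠(RZ, ZD) = 90.00° ✓; |ZD| = 22.30 ✓; ∠ZDH = 92.80° ✓; |DH| = 9.200 ✓; ∠(DH, HC) = 90.00° ✓; |HC| = 20.20 ✗.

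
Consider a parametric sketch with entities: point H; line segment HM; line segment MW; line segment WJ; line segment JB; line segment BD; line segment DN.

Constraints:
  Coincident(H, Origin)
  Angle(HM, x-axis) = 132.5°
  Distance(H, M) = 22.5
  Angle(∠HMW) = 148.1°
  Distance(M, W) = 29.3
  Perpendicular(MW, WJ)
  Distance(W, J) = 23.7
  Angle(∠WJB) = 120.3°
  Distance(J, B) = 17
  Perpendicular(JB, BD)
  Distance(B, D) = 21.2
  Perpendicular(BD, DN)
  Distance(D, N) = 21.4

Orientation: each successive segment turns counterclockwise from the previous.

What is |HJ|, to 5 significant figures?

49.822

∠HMW = 148.1° gives MW at 164.40° from the x-axis; with |MW| = 29.3, W = (-43.421, 24.468). MW is perpendicular to WJ, so WJ runs at -105.60°; with |WJ| = 23.7, J = (-49.795, 1.6411). Then |HJ| = |J − H| = 49.822.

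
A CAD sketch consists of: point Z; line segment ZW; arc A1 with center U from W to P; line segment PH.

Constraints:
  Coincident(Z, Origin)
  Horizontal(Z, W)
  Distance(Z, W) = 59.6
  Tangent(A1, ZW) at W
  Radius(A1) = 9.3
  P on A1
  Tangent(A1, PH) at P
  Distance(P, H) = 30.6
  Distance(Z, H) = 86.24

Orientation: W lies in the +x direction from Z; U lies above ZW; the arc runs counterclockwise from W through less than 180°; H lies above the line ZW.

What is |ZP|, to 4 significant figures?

68.60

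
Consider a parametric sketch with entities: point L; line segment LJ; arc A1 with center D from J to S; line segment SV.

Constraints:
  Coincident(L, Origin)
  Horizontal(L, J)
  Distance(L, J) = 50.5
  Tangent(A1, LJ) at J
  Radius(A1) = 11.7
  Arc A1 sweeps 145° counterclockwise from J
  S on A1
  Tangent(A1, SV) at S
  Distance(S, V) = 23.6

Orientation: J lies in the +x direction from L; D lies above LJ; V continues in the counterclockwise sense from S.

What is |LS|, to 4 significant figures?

61.04

L is at the origin; LJ is horizontal with |LJ| = 50.5 and J on the +x side, so J = (50.50, 0.000). A1 meets LJ tangentially, so DJ is at right angles to LJ, so D = J + (0, 11.7) = (50.50, 11.70). On A1, J sits at bearing -90° from D; a 145° counterclockwise sweep puts S at bearing 55°, so S = D + 11.7·(cos 55°, sin 55°) = (57.21, 21.28). Then |LS| = |S − L| = 61.04.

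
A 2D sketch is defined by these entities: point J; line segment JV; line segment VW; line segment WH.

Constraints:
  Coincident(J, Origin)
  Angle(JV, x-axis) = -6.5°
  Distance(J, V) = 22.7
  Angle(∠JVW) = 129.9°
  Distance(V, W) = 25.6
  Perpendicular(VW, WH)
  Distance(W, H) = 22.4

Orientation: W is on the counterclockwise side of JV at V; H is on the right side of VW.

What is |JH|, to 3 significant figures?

56.6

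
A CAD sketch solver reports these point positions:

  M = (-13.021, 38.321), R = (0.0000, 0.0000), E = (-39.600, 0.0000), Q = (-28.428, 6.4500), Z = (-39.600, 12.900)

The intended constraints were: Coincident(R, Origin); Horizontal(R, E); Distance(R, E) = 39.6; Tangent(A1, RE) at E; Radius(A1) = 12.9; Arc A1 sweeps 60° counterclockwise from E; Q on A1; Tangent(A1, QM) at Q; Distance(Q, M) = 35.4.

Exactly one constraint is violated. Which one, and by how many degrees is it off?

Tangent(A1, QM) at Q — off by 4.20°.

R = (0.00, 0.00) ✓; R.y = 0.00, E.y = 0.00 ✓; |RE| = 39.60 ✓; ∠(ZE, ER) = 90.00° ✓; |ZE| = 12.90 ✓; bearing(Z→Q) − bearing(Z→E) = 60.00° ✓; |ZQ| = 12.90 ✓; ∠(ZQ, QM) = 85.80° ✗; |QM| = 35.40 ✓.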